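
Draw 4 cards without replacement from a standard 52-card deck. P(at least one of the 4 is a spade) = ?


P(at least one) = 1 - P(none)
P(none) = (39/52) × (38/51) × (37/50) × (36/49) = 0.303818
P(at least one) = 1 - 0.303818 = 0.6962

P = 0.6962


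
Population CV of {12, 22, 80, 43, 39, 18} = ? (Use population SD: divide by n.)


Mean = 35.6667
SD = 22.6912
CV = (22.6912/35.6667)*100 = 63.6201%

CV = 63.6201%


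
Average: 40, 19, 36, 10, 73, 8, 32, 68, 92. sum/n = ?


Sum = 40 + 19 + 36 + 10 + 73 + 8 + 32 + 68 + 92 = 378
n = 9
Mean = 378/9 = 42.0000

Mean = 42.0000


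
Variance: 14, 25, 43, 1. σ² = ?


Mean = 20.7500
Squared deviations: 45.5625, 18.0625, 495.0625, 390.0625
Sum = 948.7500
Variance = 948.7500/4 = 237.1875

Variance = 237.1875


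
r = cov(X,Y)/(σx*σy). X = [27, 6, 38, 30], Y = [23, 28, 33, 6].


Mean X = 25.2500, Mean Y = 22.5000
SD X = 11.818947, SD Y = 10.161201
Cov = -12.375000
r = -12.375000/(11.818947*10.161201) = -0.1030

r = -0.1030


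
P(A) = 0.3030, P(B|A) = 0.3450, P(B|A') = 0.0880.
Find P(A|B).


P(B) = P(B|A)*P(A) + P(B|A')*P(A')
= 0.3450*0.3030 + 0.0880*0.6970
= 0.104535 + 0.061336 = 0.165871
P(A|B) = 0.104535/0.165871 = 0.6302

P(A|B) = 0.6302


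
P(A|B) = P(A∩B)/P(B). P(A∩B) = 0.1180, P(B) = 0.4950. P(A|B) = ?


P(A|B) = 0.1180/0.4950 = 0.2384

P(A|B) = 0.2384


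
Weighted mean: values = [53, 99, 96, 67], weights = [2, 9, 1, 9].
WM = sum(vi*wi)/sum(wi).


Numerator = 53*2 + 99*9 + 96*1 + 67*9 = 1696
Denominator = 2 + 9 + 1 + 9 = 21
WM = 1696/21 = 80.7619

WM = 80.7619


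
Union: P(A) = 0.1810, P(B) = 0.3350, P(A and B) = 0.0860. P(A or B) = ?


P(A∪B) = 0.1810 + 0.3350 - 0.0860
= 0.5160 - 0.0860
= 0.4300

P(A∪B) = 0.4300


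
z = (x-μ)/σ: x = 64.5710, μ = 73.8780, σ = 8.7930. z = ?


z = (64.5710 - 73.8780)/8.7930
= -9.3070/8.7930
= -1.0585

z = -1.0585


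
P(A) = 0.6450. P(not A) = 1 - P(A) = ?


P(not A) = 1 - 0.6450 = 0.3550

P(not A) = 0.3550


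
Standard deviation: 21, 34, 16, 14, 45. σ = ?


Mean = 26.0000
Variance = 138.8000
SD = sqrt(138.8000) = 11.7813

SD = 11.7813


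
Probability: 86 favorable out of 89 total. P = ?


P = 86/89 = 0.9663

P = 0.9663


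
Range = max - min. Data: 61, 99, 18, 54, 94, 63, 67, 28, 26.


Max = 99, Min = 18
Range = 99 - 18 = 81

Range = 81


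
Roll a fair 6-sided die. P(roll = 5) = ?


Favorable outcomes (roll = 5): 1
Total outcomes = 6
P = 1/6 = 0.1667

P = 0.1667


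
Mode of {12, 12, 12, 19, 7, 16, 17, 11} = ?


Frequencies: 7:1, 11:1, 12:3, 16:1, 17:1, 19:1
Max frequency = 3
Mode = 12

Mode = 12


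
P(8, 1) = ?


P(8,1) = 8!/7!
= 40320/5040
= 8

P(8,1) = 8


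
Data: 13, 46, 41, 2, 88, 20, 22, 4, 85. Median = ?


Sorted: 2, 4, 13, 20, 22, 41, 46, 85, 88
n = 9 (odd)
Middle value = 22

Median = 22


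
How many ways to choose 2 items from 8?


C(8,2) = 8!/(2! × 6!)
= 40320/(2 × 720)
= 28

C(8,2) = 28


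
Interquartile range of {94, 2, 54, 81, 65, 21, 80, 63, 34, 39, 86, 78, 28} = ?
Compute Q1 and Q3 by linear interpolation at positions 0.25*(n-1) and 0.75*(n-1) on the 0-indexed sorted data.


Sorted: 2, 21, 28, 34, 39, 54, 63, 65, 78, 80, 81, 86, 94
Q1 (25th %ile) = 34.0000
Q3 (75th %ile) = 80.0000
IQR = 80.0000 - 34.0000 = 46.0000

IQR = 46.0000


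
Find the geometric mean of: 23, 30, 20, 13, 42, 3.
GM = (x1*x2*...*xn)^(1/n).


Product = 23 × 30 × 20 × 13 × 42 × 3 = 22604400
GM = 22604400^(1/6) = 16.8151

GM = 16.8151


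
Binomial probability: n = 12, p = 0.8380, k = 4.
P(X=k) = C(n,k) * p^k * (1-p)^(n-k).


C(12,4) = 495
p^4 = 0.493147
(1-p)^8 = 4.743732e-07
P = 495 * 0.493147 * 4.743732e-07 = 0.0001

P(X=4) = 0.0001


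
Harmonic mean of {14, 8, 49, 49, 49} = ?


Sum of reciprocals = 1/14 + 1/8 + 1/49 + 1/49 + 1/49 = 0.257653
HM = 5/0.257653 = 19.4059

HM = 19.4059


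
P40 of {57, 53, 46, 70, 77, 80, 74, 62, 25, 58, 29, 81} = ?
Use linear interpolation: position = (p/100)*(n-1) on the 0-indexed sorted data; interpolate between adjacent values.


Sorted: 25, 29, 46, 53, 57, 58, 62, 70, 74, 77, 80, 81
n = 12
Index = 40/100 * 11 = 4.4000
Lower = data[4] = 57, Upper = data[5] = 58
P40 = 57 + 0.4000*(1) = 57.4000

P40 = 57.4000


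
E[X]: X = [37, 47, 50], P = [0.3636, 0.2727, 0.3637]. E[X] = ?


E[X] = 37*0.3636 + 47*0.2727 + 50*0.3637
= 13.4532 + 12.8169 + 18.1850
= 44.4551

E[X] = 44.4551


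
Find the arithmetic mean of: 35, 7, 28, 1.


Sum = 35 + 7 + 28 + 1 = 71
n = 4
Mean = 71/4 = 17.7500

Mean = 17.7500


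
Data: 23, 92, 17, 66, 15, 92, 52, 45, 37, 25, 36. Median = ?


Sorted: 15, 17, 23, 25, 36, 37, 45, 52, 66, 92, 92
n = 11 (odd)
Middle value = 37

Median = 37


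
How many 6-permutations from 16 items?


P(16,6) = 16!/10!
= 20922789888000/3628800
= 5765760

P(16,6) = 5765760


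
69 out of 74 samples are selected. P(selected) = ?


P = 69/74 = 0.9324

P = 0.9324


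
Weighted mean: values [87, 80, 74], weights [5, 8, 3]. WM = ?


Numerator = 87*5 + 80*8 + 74*3 = 1297
Denominator = 5 + 8 + 3 = 16
WM = 1297/16 = 81.0625

WM = 81.0625


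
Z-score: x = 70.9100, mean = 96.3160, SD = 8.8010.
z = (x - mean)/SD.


z = (70.9100 - 96.3160)/8.8010
= -25.4060/8.8010
= -2.8867

z = -2.8867


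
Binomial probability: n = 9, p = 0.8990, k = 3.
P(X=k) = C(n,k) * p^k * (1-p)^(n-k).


C(9,3) = 84
p^3 = 0.726573
(1-p)^6 = 1.061520e-06
P = 84 * 0.726573 * 1.061520e-06 = 6.4787e-05

P(X=3) = 6.4787e-05


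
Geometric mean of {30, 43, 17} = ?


Product = 30 × 43 × 17 = 21930
GM = 21930^(1/3) = 27.9906

GM = 27.9906


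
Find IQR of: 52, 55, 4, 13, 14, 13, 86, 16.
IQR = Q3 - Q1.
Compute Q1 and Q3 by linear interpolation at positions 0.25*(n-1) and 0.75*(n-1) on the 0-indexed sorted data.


Sorted: 4, 13, 13, 14, 16, 52, 55, 86
Q1 (25th %ile) = 13.0000
Q3 (75th %ile) = 52.7500
IQR = 52.7500 - 13.0000 = 39.7500

IQR = 39.7500


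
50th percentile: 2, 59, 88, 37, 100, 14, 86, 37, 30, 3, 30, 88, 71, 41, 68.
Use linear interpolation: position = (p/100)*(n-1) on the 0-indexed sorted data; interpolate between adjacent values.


Sorted: 2, 3, 14, 30, 30, 37, 37, 41, 59, 68, 71, 86, 88, 88, 100
n = 15
Index = 50/100 * 14 = 7.0000
Lower = data[7] = 41, Upper = data[8] = 59
P50 = 41 + 0*(18) = 41.0000

P50 = 41.0000


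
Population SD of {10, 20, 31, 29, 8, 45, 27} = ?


Mean = 24.2857
Variance = 141.6327
SD = sqrt(141.6327) = 11.9010

SD = 11.9010


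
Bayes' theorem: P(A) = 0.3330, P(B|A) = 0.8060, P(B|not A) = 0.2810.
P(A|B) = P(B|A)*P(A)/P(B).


P(B) = P(B|A)*P(A) + P(B|A')*P(A')
= 0.8060*0.3330 + 0.2810*0.6670
= 0.268398 + 0.187427 = 0.455825
P(A|B) = 0.268398/0.455825 = 0.5888

P(A|B) = 0.5888


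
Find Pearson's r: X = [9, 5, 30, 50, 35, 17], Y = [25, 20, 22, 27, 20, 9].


Mean X = 24.3333, Mean Y = 20.5000
SD X = 15.638272, SD Y = 5.737305
Cov = 32.500000
r = 32.500000/(15.638272*5.737305) = 0.3622

r = 0.3622


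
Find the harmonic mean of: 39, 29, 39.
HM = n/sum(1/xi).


Sum of reciprocals = 1/39 + 1/29 + 1/39 = 0.085765
HM = 3/0.085765 = 34.9794

HM = 34.9794


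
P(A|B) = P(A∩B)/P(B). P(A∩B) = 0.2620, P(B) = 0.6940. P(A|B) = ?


P(A|B) = 0.2620/0.6940 = 0.3775

P(A|B) = 0.3775


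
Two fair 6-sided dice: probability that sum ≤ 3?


Total outcomes = 6×6 = 36
Favorable (sum ≤ 3): 3
P = 3/36 = 0.0833

P = 0.0833


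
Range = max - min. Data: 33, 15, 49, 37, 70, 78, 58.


Max = 78, Min = 15
Range = 78 - 15 = 63

Range = 63


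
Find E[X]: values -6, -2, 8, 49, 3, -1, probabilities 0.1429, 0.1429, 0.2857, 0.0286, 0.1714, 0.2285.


E[X] = -6*0.1429 - 2*0.1429 + 8*0.2857 + 49*0.0286 + 3*0.1714 - 1*0.2285
= -0.8574 - 0.2858 + 2.2856 + 1.4014 + 0.5142 - 0.2285
= 2.8295

E[X] = 2.8295


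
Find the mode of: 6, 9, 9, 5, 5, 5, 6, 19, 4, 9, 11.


Frequencies: 4:1, 5:3, 6:2, 9:3, 11:1, 19:1
Max frequency = 3
Mode = 5, 9

Mode = 5, 9


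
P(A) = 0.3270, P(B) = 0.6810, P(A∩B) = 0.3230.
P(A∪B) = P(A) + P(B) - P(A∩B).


P(A∪B) = 0.3270 + 0.6810 - 0.3230
= 1.0080 - 0.3230
= 0.6850

P(A∪B) = 0.6850


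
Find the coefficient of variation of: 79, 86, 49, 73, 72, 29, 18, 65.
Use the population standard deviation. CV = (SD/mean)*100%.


Mean = 58.8750
SD = 22.9425
CV = (22.9425/58.8750)*100 = 38.9682%

CV = 38.9682%


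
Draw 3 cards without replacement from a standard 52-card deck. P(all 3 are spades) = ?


P(all spades) = (13/52) × (12/51) × (11/50)
= 0.0129

P = 0.0129


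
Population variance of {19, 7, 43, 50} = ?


Mean = 29.7500
Squared deviations: 115.5625, 517.5625, 175.5625, 410.0625
Sum = 1218.7500
Variance = 1218.7500/4 = 304.6875

Variance = 304.6875


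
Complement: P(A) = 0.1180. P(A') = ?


P(not A) = 1 - 0.1180 = 0.8820

P(not A) = 0.8820


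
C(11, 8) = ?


C(11,8) = 11!/(8! × 3!)
= 39916800/(40320 × 6)
= 165

C(11,8) = 165


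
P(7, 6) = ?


P(7,6) = 7!/1!
= 5040/1
= 5040

P(7,6) = 5040


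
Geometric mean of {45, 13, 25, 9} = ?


Product = 45 × 13 × 25 × 9 = 131625
GM = 131625^(1/4) = 19.0474

GM = 19.0474


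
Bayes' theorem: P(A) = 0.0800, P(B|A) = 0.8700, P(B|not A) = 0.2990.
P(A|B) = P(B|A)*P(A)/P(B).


P(B) = P(B|A)*P(A) + P(B|A')*P(A')
= 0.8700*0.0800 + 0.2990*0.9200
= 0.069600 + 0.275080 = 0.344680
P(A|B) = 0.069600/0.344680 = 0.2019

P(A|B) = 0.2019


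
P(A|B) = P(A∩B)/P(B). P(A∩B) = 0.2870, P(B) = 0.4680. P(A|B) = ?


P(A|B) = 0.2870/0.4680 = 0.6132

P(A|B) = 0.6132


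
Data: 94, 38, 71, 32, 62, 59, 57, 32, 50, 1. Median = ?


Sorted: 1, 32, 32, 38, 50, 57, 59, 62, 71, 94
n = 10 (even)
Middle values: 50 and 57
Median = (50+57)/2 = 53.5000

Median = 53.5000


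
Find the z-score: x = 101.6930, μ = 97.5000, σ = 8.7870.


z = (101.6930 - 97.5000)/8.7870
= 4.1930/8.7870
= 0.4772

z = 0.4772


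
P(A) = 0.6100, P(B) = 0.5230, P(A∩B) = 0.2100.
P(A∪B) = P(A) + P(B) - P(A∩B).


P(A∪B) = 0.6100 + 0.5230 - 0.2100
= 1.1330 - 0.2100
= 0.9230

P(A∪B) = 0.9230


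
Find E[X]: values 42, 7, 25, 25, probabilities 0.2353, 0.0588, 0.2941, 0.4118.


E[X] = 42*0.2353 + 7*0.0588 + 25*0.2941 + 25*0.4118
= 9.8826 + 0.4116 + 7.3525 + 10.2950
= 27.9417

E[X] = 27.9417


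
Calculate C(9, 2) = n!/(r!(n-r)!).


C(9,2) = 9!/(2! × 7!)
= 362880/(2 × 5040)
= 36

C(9,2) = 36


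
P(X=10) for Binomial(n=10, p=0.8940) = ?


C(10,10) = 1
p^10 = 0.326118
(1-p)^0 = 1.000000
P = 1 * 0.326118 * 1.000000 = 0.3261

P(X=10) = 0.3261


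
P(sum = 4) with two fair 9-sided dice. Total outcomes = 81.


Total outcomes = 9×9 = 81
Favorable (sum = 4): 3
P = 3/81 = 0.0370

P = 0.0370


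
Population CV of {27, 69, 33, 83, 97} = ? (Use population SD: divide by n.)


Mean = 61.8000
SD = 27.4984
CV = (27.4984/61.8000)*100 = 44.4957%

CV = 44.4957%


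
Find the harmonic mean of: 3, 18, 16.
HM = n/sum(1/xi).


Sum of reciprocals = 1/3 + 1/18 + 1/16 = 0.451389
HM = 3/0.451389 = 6.6462

HM = 6.6462


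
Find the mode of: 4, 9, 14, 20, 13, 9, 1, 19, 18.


Frequencies: 1:1, 4:1, 9:2, 13:1, 14:1, 18:1, 19:1, 20:1
Max frequency = 2
Mode = 9

Mode = 9


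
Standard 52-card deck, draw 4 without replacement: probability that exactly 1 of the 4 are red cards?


Hypergeometric: P(X=1) = C(26,1)·C(26,3) / C(52,4)
= 26 × 2600 / 270725
= 67600/270725 = 0.2497

P = 0.2497


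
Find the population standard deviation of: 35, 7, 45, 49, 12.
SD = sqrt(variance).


Mean = 29.6000
Variance = 292.6400
SD = sqrt(292.6400) = 17.1067

SD = 17.1067


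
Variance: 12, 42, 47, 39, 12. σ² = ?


Mean = 30.4000
Squared deviations: 338.5600, 134.5600, 275.5600, 73.9600, 338.5600
Sum = 1161.2000
Variance = 1161.2000/5 = 232.2400

Variance = 232.2400


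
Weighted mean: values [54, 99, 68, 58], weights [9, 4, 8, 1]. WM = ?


Numerator = 54*9 + 99*4 + 68*8 + 58*1 = 1484
Denominator = 9 + 4 + 8 + 1 = 22
WM = 1484/22 = 67.4545

WM = 67.4545


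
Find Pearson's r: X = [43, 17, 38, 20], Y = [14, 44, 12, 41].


Mean X = 29.5000, Mean Y = 27.7500
SD X = 11.191515, SD Y = 14.804982
Cov = -162.125000
r = -162.125000/(11.191515*14.804982) = -0.9785

r = -0.9785


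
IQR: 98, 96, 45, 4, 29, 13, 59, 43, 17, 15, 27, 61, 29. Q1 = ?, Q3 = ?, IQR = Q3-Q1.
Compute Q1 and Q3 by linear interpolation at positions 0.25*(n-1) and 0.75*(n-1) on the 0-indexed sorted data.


Sorted: 4, 13, 15, 17, 27, 29, 29, 43, 45, 59, 61, 96, 98
Q1 (25th %ile) = 17.0000
Q3 (75th %ile) = 59.0000
IQR = 59.0000 - 17.0000 = 42.0000

IQR = 42.0000


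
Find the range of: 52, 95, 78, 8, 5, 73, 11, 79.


Max = 95, Min = 5
Range = 95 - 5 = 90

Range = 90


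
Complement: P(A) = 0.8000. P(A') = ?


P(not A) = 1 - 0.8000 = 0.2000

P(not A) = 0.2000


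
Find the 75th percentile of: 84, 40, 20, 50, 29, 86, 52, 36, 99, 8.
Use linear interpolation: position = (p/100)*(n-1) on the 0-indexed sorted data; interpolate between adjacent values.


Sorted: 8, 20, 29, 36, 40, 50, 52, 84, 86, 99
n = 10
Index = 75/100 * 9 = 6.7500
Lower = data[6] = 52, Upper = data[7] = 84
P75 = 52 + 0.7500*(32) = 76.0000

P75 = 76.0000


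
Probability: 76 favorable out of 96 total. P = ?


P = 76/96 = 0.7917

P = 0.7917


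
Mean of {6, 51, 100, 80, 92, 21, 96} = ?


Sum = 6 + 51 + 100 + 80 + 92 + 21 + 96 = 446
n = 7
Mean = 446/7 = 63.7143

Mean = 63.7143


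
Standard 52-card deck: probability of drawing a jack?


4 jacks in 52 cards
P = 4/52 = 0.0769

P = 0.0769


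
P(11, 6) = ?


P(11,6) = 11!/5!
= 39916800/120
= 332640

P(11,6) = 332640


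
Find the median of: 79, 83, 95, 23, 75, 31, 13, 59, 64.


Sorted: 13, 23, 31, 59, 64, 75, 79, 83, 95
n = 9 (odd)
Middle value = 64

Median = 64


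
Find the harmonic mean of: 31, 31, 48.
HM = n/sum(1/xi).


Sum of reciprocals = 1/31 + 1/31 + 1/48 = 0.085349
HM = 3/0.085349 = 35.1496

HM = 35.1496


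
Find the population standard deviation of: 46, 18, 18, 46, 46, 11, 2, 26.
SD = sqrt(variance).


Mean = 26.6250
Variance = 265.7344
SD = sqrt(265.7344) = 16.3014

SD = 16.3014


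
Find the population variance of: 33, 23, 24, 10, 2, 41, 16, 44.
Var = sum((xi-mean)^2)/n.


Mean = 24.1250
Squared deviations: 78.7656, 1.2656, 0.0156, 199.5156, 489.5156, 284.7656, 66.0156, 395.0156
Sum = 1514.8750
Variance = 1514.8750/8 = 189.3594

Variance = 189.3594


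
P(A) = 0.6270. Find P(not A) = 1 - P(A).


P(not A) = 1 - 0.6270 = 0.3730

P(not A) = 0.3730


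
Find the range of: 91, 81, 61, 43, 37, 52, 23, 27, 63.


Max = 91, Min = 23
Range = 91 - 23 = 68

Range = 68


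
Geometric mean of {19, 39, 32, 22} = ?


Product = 19 × 39 × 32 × 22 = 521664
GM = 521664^(1/4) = 26.8750

GM = 26.8750


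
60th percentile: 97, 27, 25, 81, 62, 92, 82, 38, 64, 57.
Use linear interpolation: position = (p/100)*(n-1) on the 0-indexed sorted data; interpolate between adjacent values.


Sorted: 25, 27, 38, 57, 62, 64, 81, 82, 92, 97
n = 10
Index = 60/100 * 9 = 5.4000
Lower = data[5] = 64, Upper = data[6] = 81
P60 = 64 + 0.4000*(17) = 70.8000

P60 = 70.8000


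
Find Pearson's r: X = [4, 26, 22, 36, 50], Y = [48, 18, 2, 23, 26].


Mean X = 27.6000, Mean Y = 23.4000
SD X = 15.252541, SD Y = 14.827002
Cov = -79.440000
r = -79.440000/(15.252541*14.827002) = -0.3513

r = -0.3513


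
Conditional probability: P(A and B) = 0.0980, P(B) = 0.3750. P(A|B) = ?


P(A|B) = 0.0980/0.3750 = 0.2613

P(A|B) = 0.2613


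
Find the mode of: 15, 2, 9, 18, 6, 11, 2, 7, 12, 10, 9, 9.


Frequencies: 2:2, 6:1, 7:1, 9:3, 10:1, 11:1, 12:1, 15:1, 18:1
Max frequency = 3
Mode = 9

Mode = 9


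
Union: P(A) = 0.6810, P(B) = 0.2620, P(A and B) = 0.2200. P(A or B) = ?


P(A∪B) = 0.6810 + 0.2620 - 0.2200
= 0.9430 - 0.2200
= 0.7230

P(A∪B) = 0.7230


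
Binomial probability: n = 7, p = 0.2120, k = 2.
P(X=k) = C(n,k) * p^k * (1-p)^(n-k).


C(7,2) = 21
p^2 = 0.044944
(1-p)^5 = 0.303830
P = 21 * 0.044944 * 0.303830 = 0.2868

P(X=2) = 0.2868


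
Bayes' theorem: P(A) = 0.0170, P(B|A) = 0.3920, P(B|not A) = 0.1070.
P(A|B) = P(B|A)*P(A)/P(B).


P(B) = P(B|A)*P(A) + P(B|A')*P(A')
= 0.3920*0.0170 + 0.1070*0.9830
= 0.006664 + 0.105181 = 0.111845
P(A|B) = 0.006664/0.111845 = 0.0596

P(A|B) = 0.0596


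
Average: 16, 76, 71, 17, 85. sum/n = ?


Sum = 16 + 76 + 71 + 17 + 85 = 265
n = 5
Mean = 265/5 = 53.0000

Mean = 53.0000


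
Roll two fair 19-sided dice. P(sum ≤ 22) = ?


Total outcomes = 19×19 = 361
Favorable (sum ≤ 22): 225
P = 225/361 = 0.6233

P = 0.6233


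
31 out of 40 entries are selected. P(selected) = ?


P = 31/40 = 0.7750

P = 0.7750


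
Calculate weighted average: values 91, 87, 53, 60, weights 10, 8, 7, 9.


Numerator = 91*10 + 87*8 + 53*7 + 60*9 = 2517
Denominator = 10 + 8 + 7 + 9 = 34
WM = 2517/34 = 74.0294

WM = 74.0294


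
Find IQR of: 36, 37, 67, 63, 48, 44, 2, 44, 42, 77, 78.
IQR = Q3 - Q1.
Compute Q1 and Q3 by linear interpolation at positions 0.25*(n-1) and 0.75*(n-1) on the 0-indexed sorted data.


Sorted: 2, 36, 37, 42, 44, 44, 48, 63, 67, 77, 78
Q1 (25th %ile) = 39.5000
Q3 (75th %ile) = 65.0000
IQR = 65.0000 - 39.5000 = 25.5000

IQR = 25.5000


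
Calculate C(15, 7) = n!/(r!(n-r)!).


C(15,7) = 15!/(7! × 8!)
= 1307674368000/(5040 × 40320)
= 6435

C(15,7) = 6435


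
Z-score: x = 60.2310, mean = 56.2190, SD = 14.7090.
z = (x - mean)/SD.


z = (60.2310 - 56.2190)/14.7090
= 4.0120/14.7090
= 0.2728

z = 0.2728


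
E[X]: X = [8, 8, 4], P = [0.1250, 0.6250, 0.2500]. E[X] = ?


E[X] = 8*0.1250 + 8*0.6250 + 4*0.2500
= 1.0000 + 5.0000 + 1.0000
= 7.0000

E[X] = 7.0000


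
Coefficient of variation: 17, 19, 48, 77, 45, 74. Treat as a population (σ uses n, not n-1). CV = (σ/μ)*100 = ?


Mean = 46.6667
SD = 23.5136
CV = (23.5136/46.6667)*100 = 50.3863%

CV = 50.3863%


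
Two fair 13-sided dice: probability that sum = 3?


Total outcomes = 13×13 = 169
Favorable (sum = 3): 2
P = 2/169 = 0.0118

P = 0.0118


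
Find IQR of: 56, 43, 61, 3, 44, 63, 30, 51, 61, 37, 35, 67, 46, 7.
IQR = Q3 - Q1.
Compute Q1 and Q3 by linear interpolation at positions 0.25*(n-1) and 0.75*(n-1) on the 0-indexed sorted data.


Sorted: 3, 7, 30, 35, 37, 43, 44, 46, 51, 56, 61, 61, 63, 67
Q1 (25th %ile) = 35.5000
Q3 (75th %ile) = 59.7500
IQR = 59.7500 - 35.5000 = 24.2500

IQR = 24.2500


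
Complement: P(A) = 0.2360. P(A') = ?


P(not A) = 1 - 0.2360 = 0.7640

P(not A) = 0.7640


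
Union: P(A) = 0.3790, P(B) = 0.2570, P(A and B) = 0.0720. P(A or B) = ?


P(A∪B) = 0.3790 + 0.2570 - 0.0720
= 0.6360 - 0.0720
= 0.5640

P(A∪B) = 0.5640


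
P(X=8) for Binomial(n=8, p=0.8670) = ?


C(8,8) = 1
p^8 = 0.319266
(1-p)^0 = 1.000000
P = 1 * 0.319266 * 1.000000 = 0.3193

P(X=8) = 0.3193


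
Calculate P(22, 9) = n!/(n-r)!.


P(22,9) = 22!/13!
= 1124000727777607680000/6227020800
= 180503769600

P(22,9) = 180503769600


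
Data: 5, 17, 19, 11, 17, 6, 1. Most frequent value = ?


Frequencies: 1:1, 5:1, 6:1, 11:1, 17:2, 19:1
Max frequency = 2
Mode = 17

Mode = 17


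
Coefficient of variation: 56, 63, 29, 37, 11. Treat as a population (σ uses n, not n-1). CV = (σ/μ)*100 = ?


Mean = 39.2000
SD = 18.7232
CV = (18.7232/39.2000)*100 = 47.7634%

CV = 47.7634%


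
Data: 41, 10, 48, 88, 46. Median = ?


Sorted: 10, 41, 46, 48, 88
n = 5 (odd)
Middle value = 46

Median = 46


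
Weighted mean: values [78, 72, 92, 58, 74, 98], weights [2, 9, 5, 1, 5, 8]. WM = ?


Numerator = 78*2 + 72*9 + 92*5 + 58*1 + 74*5 + 98*8 = 2476
Denominator = 2 + 9 + 5 + 1 + 5 + 8 = 30
WM = 2476/30 = 82.5333

WM = 82.5333


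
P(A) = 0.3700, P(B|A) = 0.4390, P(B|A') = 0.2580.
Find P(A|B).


P(B) = P(B|A)*P(A) + P(B|A')*P(A')
= 0.4390*0.3700 + 0.2580*0.6300
= 0.162430 + 0.162540 = 0.324970
P(A|B) = 0.162430/0.324970 = 0.4998

P(A|B) = 0.4998


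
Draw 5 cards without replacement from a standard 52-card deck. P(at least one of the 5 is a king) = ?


P(at least one) = 1 - P(none)
P(none) = (48/52) × (47/51) × (46/50) × (45/49) × (44/48) = 0.658842
P(at least one) = 1 - 0.658842 = 0.3412

P = 0.3412


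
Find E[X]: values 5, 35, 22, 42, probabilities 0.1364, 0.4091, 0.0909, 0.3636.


E[X] = 5*0.1364 + 35*0.4091 + 22*0.0909 + 42*0.3636
= 0.6820 + 14.3185 + 1.9998 + 15.2712
= 32.2715

E[X] = 32.2715


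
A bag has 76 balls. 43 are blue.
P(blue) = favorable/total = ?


P = 43/76 = 0.5658

P = 0.5658


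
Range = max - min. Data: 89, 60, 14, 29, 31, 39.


Max = 89, Min = 14
Range = 89 - 14 = 75

Range = 75


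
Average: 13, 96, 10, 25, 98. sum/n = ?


Sum = 13 + 96 + 10 + 25 + 98 = 242
n = 5
Mean = 242/5 = 48.4000

Mean = 48.4000


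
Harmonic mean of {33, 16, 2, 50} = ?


Sum of reciprocals = 1/33 + 1/16 + 1/2 + 1/50 = 0.612803
HM = 4/0.612803 = 6.5274

HM = 6.5274


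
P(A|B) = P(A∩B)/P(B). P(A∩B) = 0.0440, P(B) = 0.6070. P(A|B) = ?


P(A|B) = 0.0440/0.6070 = 0.0725

P(A|B) = 0.0725


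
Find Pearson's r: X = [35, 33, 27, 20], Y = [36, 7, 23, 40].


Mean X = 28.7500, Mean Y = 26.5000
SD X = 5.847008, SD Y = 12.893797
Cov = -33.875000
r = -33.875000/(5.847008*12.893797) = -0.4493

r = -0.4493


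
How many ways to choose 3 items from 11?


C(11,3) = 11!/(3! × 8!)
= 39916800/(6 × 40320)
= 165

C(11,3) = 165


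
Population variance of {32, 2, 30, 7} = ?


Mean = 17.7500
Squared deviations: 203.0625, 248.0625, 150.0625, 115.5625
Sum = 716.7500
Variance = 716.7500/4 = 179.1875

Variance = 179.1875


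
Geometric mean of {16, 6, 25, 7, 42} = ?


Product = 16 × 6 × 25 × 7 × 42 = 705600
GM = 705600^(1/5) = 14.7813

GM = 14.7813


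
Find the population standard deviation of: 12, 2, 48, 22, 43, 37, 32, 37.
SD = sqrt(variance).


Mean = 29.1250
Variance = 220.1094
SD = sqrt(220.1094) = 14.8361

SD = 14.8361


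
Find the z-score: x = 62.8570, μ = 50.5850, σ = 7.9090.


z = (62.8570 - 50.5850)/7.9090
= 12.2720/7.9090
= 1.5517

z = 1.5517


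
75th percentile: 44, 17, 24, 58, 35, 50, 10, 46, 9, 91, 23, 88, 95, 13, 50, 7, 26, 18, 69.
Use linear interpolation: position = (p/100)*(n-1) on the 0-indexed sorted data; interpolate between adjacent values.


Sorted: 7, 9, 10, 13, 17, 18, 23, 24, 26, 35, 44, 46, 50, 50, 58, 69, 88, 91, 95
n = 19
Index = 75/100 * 18 = 13.5000
Lower = data[13] = 50, Upper = data[14] = 58
P75 = 50 + 0.5000*(8) = 54.0000

P75 = 54.0000


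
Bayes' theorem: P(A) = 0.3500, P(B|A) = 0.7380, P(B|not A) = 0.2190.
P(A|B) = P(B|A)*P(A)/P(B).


P(B) = P(B|A)*P(A) + P(B|A')*P(A')
= 0.7380*0.3500 + 0.2190*0.6500
= 0.258300 + 0.142350 = 0.400650
P(A|B) = 0.258300/0.400650 = 0.6447

P(A|B) = 0.6447


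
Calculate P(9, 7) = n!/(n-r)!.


P(9,7) = 9!/2!
= 362880/2
= 181440

P(9,7) = 181440


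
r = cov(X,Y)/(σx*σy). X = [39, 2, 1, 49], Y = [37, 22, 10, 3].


Mean X = 22.7500, Mean Y = 18.0000
SD X = 21.545011, SD Y = 12.903488
Cov = 1.500000
r = 1.500000/(21.545011*12.903488) = 0.0054

r = 0.0054


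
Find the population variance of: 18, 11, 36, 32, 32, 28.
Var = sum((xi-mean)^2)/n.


Mean = 26.1667
Squared deviations: 66.6944, 230.0278, 96.6944, 34.0278, 34.0278, 3.3611
Sum = 464.8333
Variance = 464.8333/6 = 77.4722

Variance = 77.4722


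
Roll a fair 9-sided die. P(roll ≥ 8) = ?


Favorable outcomes (roll ≥ 8): 2
Total outcomes = 9
P = 2/9 = 0.2222

P = 0.2222


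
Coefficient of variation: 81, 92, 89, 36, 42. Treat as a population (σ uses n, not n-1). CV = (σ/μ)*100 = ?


Mean = 68.0000
SD = 24.0250
CV = (24.0250/68.0000)*100 = 35.3309%

CV = 35.3309%


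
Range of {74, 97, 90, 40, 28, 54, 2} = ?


Max = 97, Min = 2
Range = 97 - 2 = 95

Range = 95


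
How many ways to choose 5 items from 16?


C(16,5) = 16!/(5! × 11!)
= 20922789888000/(120 × 39916800)
= 4368

C(16,5) = 4368


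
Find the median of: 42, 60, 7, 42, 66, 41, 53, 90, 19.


Sorted: 7, 19, 41, 42, 42, 53, 60, 66, 90
n = 9 (odd)
Middle value = 42

Median = 42


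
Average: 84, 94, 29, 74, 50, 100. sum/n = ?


Sum = 84 + 94 + 29 + 74 + 50 + 100 = 431
n = 6
Mean = 431/6 = 71.8333

Mean = 71.8333


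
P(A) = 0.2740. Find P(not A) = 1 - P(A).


P(not A) = 1 - 0.2740 = 0.7260

P(not A) = 0.7260


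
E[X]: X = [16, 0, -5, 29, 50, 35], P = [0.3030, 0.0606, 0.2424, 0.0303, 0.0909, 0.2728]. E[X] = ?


E[X] = 16*0.3030 + 0*0.0606 - 5*0.2424 + 29*0.0303 + 50*0.0909 + 35*0.2728
= 4.8480 + 0 - 1.2120 + 0.8787 + 4.5450 + 9.5480
= 18.6077

E[X] = 18.6077


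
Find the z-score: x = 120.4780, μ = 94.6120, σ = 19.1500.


z = (120.4780 - 94.6120)/19.1500
= 25.8660/19.1500
= 1.3507

z = 1.3507


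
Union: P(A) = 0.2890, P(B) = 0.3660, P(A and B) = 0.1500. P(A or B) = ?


P(A∪B) = 0.2890 + 0.3660 - 0.1500
= 0.6550 - 0.1500
= 0.5050

P(A∪B) = 0.5050


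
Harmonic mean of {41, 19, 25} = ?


Sum of reciprocals = 1/41 + 1/19 + 1/25 = 0.117022
HM = 3/0.117022 = 25.6362

HM = 25.6362


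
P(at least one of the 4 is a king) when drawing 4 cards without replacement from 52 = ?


P(at least one) = 1 - P(none)
P(none) = (48/52) × (47/51) × (46/50) × (45/49) = 0.718737
P(at least one) = 1 - 0.718737 = 0.2813

P = 0.2813


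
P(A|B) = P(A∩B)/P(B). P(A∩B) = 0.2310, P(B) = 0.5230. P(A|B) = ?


P(A|B) = 0.2310/0.5230 = 0.4417

P(A|B) = 0.4417


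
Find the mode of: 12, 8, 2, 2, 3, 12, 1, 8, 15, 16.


Frequencies: 1:1, 2:2, 3:1, 8:2, 12:2, 15:1, 16:1
Max frequency = 2
Mode = 2, 8, 12

Mode = 2, 8, 12


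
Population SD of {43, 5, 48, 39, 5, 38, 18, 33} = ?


Mean = 28.6250
Variance = 253.2344
SD = sqrt(253.2344) = 15.9133

SD = 15.9133


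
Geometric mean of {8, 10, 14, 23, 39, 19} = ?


Product = 8 × 10 × 14 × 23 × 39 × 19 = 19088160
GM = 19088160^(1/6) = 16.3479

GM = 16.3479


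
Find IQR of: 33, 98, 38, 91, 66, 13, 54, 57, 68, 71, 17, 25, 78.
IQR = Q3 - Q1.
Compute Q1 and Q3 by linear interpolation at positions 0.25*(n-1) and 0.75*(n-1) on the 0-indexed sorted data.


Sorted: 13, 17, 25, 33, 38, 54, 57, 66, 68, 71, 78, 91, 98
Q1 (25th %ile) = 33.0000
Q3 (75th %ile) = 71.0000
IQR = 71.0000 - 33.0000 = 38.0000

IQR = 38.0000


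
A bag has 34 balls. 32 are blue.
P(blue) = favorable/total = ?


P = 32/34 = 0.9412

P = 0.9412


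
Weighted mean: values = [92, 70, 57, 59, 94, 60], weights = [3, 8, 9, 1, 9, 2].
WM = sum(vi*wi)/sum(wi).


Numerator = 92*3 + 70*8 + 57*9 + 59*1 + 94*9 + 60*2 = 2374
Denominator = 3 + 8 + 9 + 1 + 9 + 2 = 32
WM = 2374/32 = 74.1875

WM = 74.1875


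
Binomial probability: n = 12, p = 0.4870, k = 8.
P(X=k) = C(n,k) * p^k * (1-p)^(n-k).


C(12,8) = 495
p^8 = 0.003164
(1-p)^4 = 0.069258
P = 495 * 0.003164 * 0.069258 = 0.1085

P(X=8) = 0.1085


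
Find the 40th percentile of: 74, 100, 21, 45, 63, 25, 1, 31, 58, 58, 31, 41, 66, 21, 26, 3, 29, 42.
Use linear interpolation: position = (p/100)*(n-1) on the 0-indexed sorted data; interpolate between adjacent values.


Sorted: 1, 3, 21, 21, 25, 26, 29, 31, 31, 41, 42, 45, 58, 58, 63, 66, 74, 100
n = 18
Index = 40/100 * 17 = 6.8000
Lower = data[6] = 29, Upper = data[7] = 31
P40 = 29 + 0.8000*(2) = 30.6000

P40 = 30.6000


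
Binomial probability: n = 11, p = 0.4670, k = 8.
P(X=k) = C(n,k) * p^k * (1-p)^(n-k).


C(11,8) = 165
p^8 = 0.002262
(1-p)^3 = 0.151419
P = 165 * 0.002262 * 0.151419 = 0.0565

P(X=8) = 0.0565


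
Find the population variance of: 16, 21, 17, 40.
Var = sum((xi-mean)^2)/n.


Mean = 23.5000
Squared deviations: 56.2500, 6.2500, 42.2500, 272.2500
Sum = 377.0000
Variance = 377.0000/4 = 94.2500

Variance = 94.2500


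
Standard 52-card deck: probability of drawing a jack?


4 jacks in 52 cards
P = 4/52 = 0.0769

P = 0.0769


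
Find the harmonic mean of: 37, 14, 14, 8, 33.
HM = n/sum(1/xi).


Sum of reciprocals = 1/37 + 1/14 + 1/14 + 1/8 + 1/33 = 0.325187
HM = 5/0.325187 = 15.3758

HM = 15.3758


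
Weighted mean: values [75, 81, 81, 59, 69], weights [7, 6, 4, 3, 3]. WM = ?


Numerator = 75*7 + 81*6 + 81*4 + 59*3 + 69*3 = 1719
Denominator = 7 + 6 + 4 + 3 + 3 = 23
WM = 1719/23 = 74.7391

WM = 74.7391


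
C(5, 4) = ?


C(5,4) = 5!/(4! × 1!)
= 120/(24 × 1)
= 5

C(5,4) = 5


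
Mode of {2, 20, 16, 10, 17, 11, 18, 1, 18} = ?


Frequencies: 1:1, 2:1, 10:1, 11:1, 16:1, 17:1, 18:2, 20:1
Max frequency = 2
Mode = 18

Mode = 18


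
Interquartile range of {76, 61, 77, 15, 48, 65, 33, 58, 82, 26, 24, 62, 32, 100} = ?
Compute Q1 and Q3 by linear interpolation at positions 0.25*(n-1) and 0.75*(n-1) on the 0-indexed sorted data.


Sorted: 15, 24, 26, 32, 33, 48, 58, 61, 62, 65, 76, 77, 82, 100
Q1 (25th %ile) = 32.2500
Q3 (75th %ile) = 73.2500
IQR = 73.2500 - 32.2500 = 41.0000

IQR = 41.0000


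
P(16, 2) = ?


P(16,2) = 16!/14!
= 20922789888000/87178291200
= 240

P(16,2) = 240


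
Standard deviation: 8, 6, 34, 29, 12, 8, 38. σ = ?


Mean = 19.2857
Variance = 163.6327
SD = sqrt(163.6327) = 12.7919

SD = 12.7919


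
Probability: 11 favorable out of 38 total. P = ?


P = 11/38 = 0.2895

P = 0.2895


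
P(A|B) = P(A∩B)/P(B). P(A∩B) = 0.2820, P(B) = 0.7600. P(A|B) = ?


P(A|B) = 0.2820/0.7600 = 0.3711

P(A|B) = 0.3711


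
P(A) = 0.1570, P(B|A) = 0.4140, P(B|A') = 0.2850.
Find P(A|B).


P(B) = P(B|A)*P(A) + P(B|A')*P(A')
= 0.4140*0.1570 + 0.2850*0.8430
= 0.064998 + 0.240255 = 0.305253
P(A|B) = 0.064998/0.305253 = 0.2129

P(A|B) = 0.2129


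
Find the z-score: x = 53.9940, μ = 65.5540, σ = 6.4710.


z = (53.9940 - 65.5540)/6.4710
= -11.5600/6.4710
= -1.7864

z = -1.7864


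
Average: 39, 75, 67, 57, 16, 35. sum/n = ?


Sum = 39 + 75 + 67 + 57 + 16 + 35 = 289
n = 6
Mean = 289/6 = 48.1667

Mean = 48.1667


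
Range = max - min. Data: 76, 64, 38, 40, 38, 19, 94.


Max = 94, Min = 19
Range = 94 - 19 = 75

Range = 75


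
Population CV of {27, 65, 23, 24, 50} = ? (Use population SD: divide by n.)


Mean = 37.8000
SD = 16.8214
CV = (16.8214/37.8000)*100 = 44.5011%

CV = 44.5011%


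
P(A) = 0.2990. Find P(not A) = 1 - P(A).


P(not A) = 1 - 0.2990 = 0.7010

P(not A) = 0.7010


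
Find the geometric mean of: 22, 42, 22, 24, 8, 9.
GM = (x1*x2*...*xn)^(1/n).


Product = 22 × 42 × 22 × 24 × 8 × 9 = 35126784
GM = 35126784^(1/6) = 18.0970

GM = 18.0970


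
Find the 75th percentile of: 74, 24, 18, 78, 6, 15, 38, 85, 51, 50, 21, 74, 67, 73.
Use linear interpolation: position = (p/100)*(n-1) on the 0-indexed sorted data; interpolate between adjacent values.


Sorted: 6, 15, 18, 21, 24, 38, 50, 51, 67, 73, 74, 74, 78, 85
n = 14
Index = 75/100 * 13 = 9.7500
Lower = data[9] = 73, Upper = data[10] = 74
P75 = 73 + 0.7500*(1) = 73.7500

P75 = 73.7500


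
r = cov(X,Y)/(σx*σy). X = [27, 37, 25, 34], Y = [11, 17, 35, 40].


Mean X = 30.7500, Mean Y = 25.7500
SD X = 4.918079, SD Y = 12.070108
Cov = -1.562500
r = -1.562500/(4.918079*12.070108) = -0.0263

r = -0.0263


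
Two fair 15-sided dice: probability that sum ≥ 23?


Total outcomes = 15×15 = 225
Favorable (sum ≥ 23): 36
P = 36/225 = 0.1600

P = 0.1600


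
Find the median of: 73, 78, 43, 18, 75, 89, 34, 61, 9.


Sorted: 9, 18, 34, 43, 61, 73, 75, 78, 89
n = 9 (odd)
Middle value = 61

Median = 61


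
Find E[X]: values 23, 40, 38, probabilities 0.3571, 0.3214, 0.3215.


E[X] = 23*0.3571 + 40*0.3214 + 38*0.3215
= 8.2133 + 12.8560 + 12.2170
= 33.2863

E[X] = 33.2863


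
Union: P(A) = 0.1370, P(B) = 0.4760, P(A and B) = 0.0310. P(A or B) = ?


P(A∪B) = 0.1370 + 0.4760 - 0.0310
= 0.6130 - 0.0310
= 0.5820

P(A∪B) = 0.5820


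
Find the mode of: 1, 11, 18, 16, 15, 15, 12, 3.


Frequencies: 1:1, 3:1, 11:1, 12:1, 15:2, 16:1, 18:1
Max frequency = 2
Mode = 15

Mode = 15


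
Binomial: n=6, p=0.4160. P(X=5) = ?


C(6,5) = 6
p^5 = 0.012459
(1-p)^1 = 0.584000
P = 6 * 0.012459 * 0.584000 = 0.0437

P(X=5) = 0.0437


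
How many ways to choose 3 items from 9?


C(9,3) = 9!/(3! × 6!)
= 362880/(6 × 720)
= 84

C(9,3) = 84


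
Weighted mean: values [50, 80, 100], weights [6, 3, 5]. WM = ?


Numerator = 50*6 + 80*3 + 100*5 = 1040
Denominator = 6 + 3 + 5 = 14
WM = 1040/14 = 74.2857

WM = 74.2857


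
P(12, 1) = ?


P(12,1) = 12!/11!
= 479001600/39916800
= 12

P(12,1) = 12


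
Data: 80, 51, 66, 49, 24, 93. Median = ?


Sorted: 24, 49, 51, 66, 80, 93
n = 6 (even)
Middle values: 51 and 66
Median = (51+66)/2 = 58.5000

Median = 58.5000


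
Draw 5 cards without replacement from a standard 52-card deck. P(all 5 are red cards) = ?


P(all red cards) = (26/52) × (25/51) × (24/50) × (23/49) × (22/48)
= 0.0253

P = 0.0253


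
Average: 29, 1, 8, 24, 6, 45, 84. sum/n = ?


Sum = 29 + 1 + 8 + 24 + 6 + 45 + 84 = 197
n = 7
Mean = 197/7 = 28.1429

Mean = 28.1429


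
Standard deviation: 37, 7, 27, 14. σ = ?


Mean = 21.2500
Variance = 134.1875
SD = sqrt(134.1875) = 11.5839

SD = 11.5839


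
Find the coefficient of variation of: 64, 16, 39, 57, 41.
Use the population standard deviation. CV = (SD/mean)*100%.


Mean = 43.4000
SD = 16.6445
CV = (16.6445/43.4000)*100 = 38.3514%

CV = 38.3514%


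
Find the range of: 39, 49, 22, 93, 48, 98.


Max = 98, Min = 22
Range = 98 - 22 = 76

Range = 76


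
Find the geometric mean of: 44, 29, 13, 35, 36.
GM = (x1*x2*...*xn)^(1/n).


Product = 44 × 29 × 13 × 35 × 36 = 20900880
GM = 20900880^(1/5) = 29.1094

GM = 29.1094


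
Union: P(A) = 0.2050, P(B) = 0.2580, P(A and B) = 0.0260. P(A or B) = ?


P(A∪B) = 0.2050 + 0.2580 - 0.0260
= 0.4630 - 0.0260
= 0.4370

P(A∪B) = 0.4370


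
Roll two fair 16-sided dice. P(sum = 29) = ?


Total outcomes = 16×16 = 256
Favorable (sum = 29): 4
P = 4/256 = 0.0156

P = 0.0156


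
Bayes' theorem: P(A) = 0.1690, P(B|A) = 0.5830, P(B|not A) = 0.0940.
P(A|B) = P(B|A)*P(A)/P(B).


P(B) = P(B|A)*P(A) + P(B|A')*P(A')
= 0.5830*0.1690 + 0.0940*0.8310
= 0.098527 + 0.078114 = 0.176641
P(A|B) = 0.098527/0.176641 = 0.5578

P(A|B) = 0.5578


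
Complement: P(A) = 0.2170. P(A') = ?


P(not A) = 1 - 0.2170 = 0.7830

P(not A) = 0.7830


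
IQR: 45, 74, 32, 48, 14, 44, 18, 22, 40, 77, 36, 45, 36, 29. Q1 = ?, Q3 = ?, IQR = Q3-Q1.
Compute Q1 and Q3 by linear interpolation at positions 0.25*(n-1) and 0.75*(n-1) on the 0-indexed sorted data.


Sorted: 14, 18, 22, 29, 32, 36, 36, 40, 44, 45, 45, 48, 74, 77
Q1 (25th %ile) = 29.7500
Q3 (75th %ile) = 45.0000
IQR = 45.0000 - 29.7500 = 15.2500

IQR = 15.2500


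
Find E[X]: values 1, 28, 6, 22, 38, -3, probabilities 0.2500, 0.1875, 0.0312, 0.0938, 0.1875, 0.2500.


E[X] = 1*0.2500 + 28*0.1875 + 6*0.0312 + 22*0.0938 + 38*0.1875 - 3*0.2500
= 0.2500 + 5.2500 + 0.1872 + 2.0636 + 7.1250 - 0.7500
= 14.1258

E[X] = 14.1258


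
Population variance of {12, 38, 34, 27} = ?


Mean = 27.7500
Squared deviations: 248.0625, 105.0625, 39.0625, 0.5625
Sum = 392.7500
Variance = 392.7500/4 = 98.1875

Variance = 98.1875


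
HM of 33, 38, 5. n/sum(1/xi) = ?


Sum of reciprocals = 1/33 + 1/38 + 1/5 = 0.256619
HM = 3/0.256619 = 11.6905

HM = 11.6905


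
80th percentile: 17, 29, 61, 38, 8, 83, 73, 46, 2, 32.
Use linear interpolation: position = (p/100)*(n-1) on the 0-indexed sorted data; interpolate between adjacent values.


Sorted: 2, 8, 17, 29, 32, 38, 46, 61, 73, 83
n = 10
Index = 80/100 * 9 = 7.2000
Lower = data[7] = 61, Upper = data[8] = 73
P80 = 61 + 0.2000*(12) = 63.4000

P80 = 63.4000


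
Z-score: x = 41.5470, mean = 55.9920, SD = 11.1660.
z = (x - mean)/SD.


z = (41.5470 - 55.9920)/11.1660
= -14.4450/11.1660
= -1.2937

z = -1.2937


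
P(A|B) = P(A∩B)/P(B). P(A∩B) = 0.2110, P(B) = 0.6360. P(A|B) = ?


P(A|B) = 0.2110/0.6360 = 0.3318

P(A|B) = 0.3318


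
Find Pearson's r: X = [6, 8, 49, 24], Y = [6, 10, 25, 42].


Mean X = 21.7500, Mean Y = 20.7500
SD X = 17.210099, SD Y = 14.166422
Cov = 135.937500
r = 135.937500/(17.210099*14.166422) = 0.5576

r = 0.5576


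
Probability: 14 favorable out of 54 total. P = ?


P = 14/54 = 0.2593

P = 0.2593


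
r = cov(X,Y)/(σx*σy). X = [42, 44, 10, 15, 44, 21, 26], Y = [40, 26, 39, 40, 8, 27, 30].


Mean X = 28.8571, Mean Y = 30.0000
SD X = 13.356952, SD Y = 10.623424
Cov = -78.142857
r = -78.142857/(13.356952*10.623424) = -0.5507

r = -0.5507


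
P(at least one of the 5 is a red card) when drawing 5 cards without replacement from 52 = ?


P(at least one) = 1 - P(none)
P(none) = (26/52) × (25/51) × (24/50) × (23/49) × (22/48) = 0.025310
P(at least one) = 1 - 0.025310 = 0.9747

P = 0.9747


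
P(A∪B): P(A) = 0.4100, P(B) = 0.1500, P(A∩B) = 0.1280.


P(A∪B) = 0.4100 + 0.1500 - 0.1280
= 0.5600 - 0.1280
= 0.4320

P(A∪B) = 0.4320


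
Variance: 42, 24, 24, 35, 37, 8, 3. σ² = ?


Mean = 24.7143
Squared deviations: 298.7959, 0.5102, 0.5102, 105.7959, 150.9388, 279.3673, 471.5102
Sum = 1307.4286
Variance = 1307.4286/7 = 186.7755

Variance = 186.7755


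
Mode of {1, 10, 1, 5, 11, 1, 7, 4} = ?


Frequencies: 1:3, 4:1, 5:1, 7:1, 10:1, 11:1
Max frequency = 3
Mode = 1

Mode = 1


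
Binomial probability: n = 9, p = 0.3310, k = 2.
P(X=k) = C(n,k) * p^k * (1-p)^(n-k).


C(9,2) = 36
p^2 = 0.109561
(1-p)^7 = 0.059977
P = 36 * 0.109561 * 0.059977 = 0.2366

P(X=2) = 0.2366


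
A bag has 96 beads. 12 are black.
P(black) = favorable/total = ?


P = 12/96 = 0.1250

P = 0.1250


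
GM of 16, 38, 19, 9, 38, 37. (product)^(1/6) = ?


Product = 16 × 38 × 19 × 9 × 38 × 37 = 146179008
GM = 146179008^(1/6) = 22.9517

GM = 22.9517


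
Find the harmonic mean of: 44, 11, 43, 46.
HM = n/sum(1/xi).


Sum of reciprocals = 1/44 + 1/11 + 1/43 + 1/46 = 0.158631
HM = 4/0.158631 = 25.2157

HM = 25.2157


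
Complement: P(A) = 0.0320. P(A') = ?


P(not A) = 1 - 0.0320 = 0.9680

P(not A) = 0.9680


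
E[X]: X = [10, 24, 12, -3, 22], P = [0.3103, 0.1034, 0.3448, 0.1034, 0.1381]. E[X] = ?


E[X] = 10*0.3103 + 24*0.1034 + 12*0.3448 - 3*0.1034 + 22*0.1381
= 3.1030 + 2.4816 + 4.1376 - 0.3102 + 3.0382
= 12.4502

E[X] = 12.4502


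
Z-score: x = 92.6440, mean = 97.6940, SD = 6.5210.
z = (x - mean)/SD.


z = (92.6440 - 97.6940)/6.5210
= -5.0500/6.5210
= -0.7744

z = -0.7744


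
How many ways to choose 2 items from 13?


C(13,2) = 13!/(2! × 11!)
= 6227020800/(2 × 39916800)
= 78

C(13,2) = 78


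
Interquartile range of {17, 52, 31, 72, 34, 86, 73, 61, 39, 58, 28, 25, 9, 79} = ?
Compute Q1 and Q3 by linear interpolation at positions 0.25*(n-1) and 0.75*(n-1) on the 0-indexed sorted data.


Sorted: 9, 17, 25, 28, 31, 34, 39, 52, 58, 61, 72, 73, 79, 86
Q1 (25th %ile) = 28.7500
Q3 (75th %ile) = 69.2500
IQR = 69.2500 - 28.7500 = 40.5000

IQR = 40.5000


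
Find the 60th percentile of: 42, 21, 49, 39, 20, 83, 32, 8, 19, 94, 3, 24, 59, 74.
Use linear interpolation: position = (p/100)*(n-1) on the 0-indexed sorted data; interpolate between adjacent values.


Sorted: 3, 8, 19, 20, 21, 24, 32, 39, 42, 49, 59, 74, 83, 94
n = 14
Index = 60/100 * 13 = 7.8000
Lower = data[7] = 39, Upper = data[8] = 42
P60 = 39 + 0.8000*(3) = 41.4000

P60 = 41.4000


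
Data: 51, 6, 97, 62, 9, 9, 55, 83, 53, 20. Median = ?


Sorted: 6, 9, 9, 20, 51, 53, 55, 62, 83, 97
n = 10 (even)
Middle values: 51 and 53
Median = (51+53)/2 = 52.0000

Median = 52.0000


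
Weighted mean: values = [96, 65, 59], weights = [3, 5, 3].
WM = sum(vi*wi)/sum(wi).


Numerator = 96*3 + 65*5 + 59*3 = 790
Denominator = 3 + 5 + 3 = 11
WM = 790/11 = 71.8182

WM = 71.8182


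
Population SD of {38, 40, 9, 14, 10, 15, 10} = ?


Mean = 19.4286
Variance = 157.6735
SD = sqrt(157.6735) = 12.5568

SD = 12.5568
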